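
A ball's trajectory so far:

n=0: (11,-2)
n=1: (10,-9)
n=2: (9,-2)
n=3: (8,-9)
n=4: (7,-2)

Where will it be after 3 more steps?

First: linear, -1 per step → 4 at step 7.
Second: cycles through -2, -9 every 2 steps. Step 7 lands at position 1 of the cycle → -9.

(4,-9)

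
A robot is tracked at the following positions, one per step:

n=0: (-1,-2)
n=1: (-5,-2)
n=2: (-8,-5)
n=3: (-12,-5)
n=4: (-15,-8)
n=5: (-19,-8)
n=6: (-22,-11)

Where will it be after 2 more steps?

The moves between consecutive positions are (-4,+0), (-3,-3), (-4,+0), (-3,-3), (-4,+0), (-3,-3); they repeat the 2-cycle [(-4,+0), (-3,-3)].
step 7: apply (-4,+0) → (-26,-11)
step 8: apply (-3,-3) → (-29,-14)

(-29,-14)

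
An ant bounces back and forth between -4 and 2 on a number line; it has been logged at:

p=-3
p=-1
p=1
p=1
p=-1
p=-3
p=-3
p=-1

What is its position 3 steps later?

The value travels 2 per step and bounces off the walls at -4 and 2.
  step 8: -1 → 1
  step 9: 1 → 1
  step 10: 1 → -1

p=-1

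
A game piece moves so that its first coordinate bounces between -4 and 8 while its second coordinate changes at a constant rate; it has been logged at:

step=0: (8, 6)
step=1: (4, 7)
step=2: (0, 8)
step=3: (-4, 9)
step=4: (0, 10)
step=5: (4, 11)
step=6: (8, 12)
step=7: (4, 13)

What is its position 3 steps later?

(0, 16)

The first coordinate travels 4 per step and bounces off the walls at -4 and 8.
  step 8: 4 → 0
  step 9: 0 → -4
  step 10: -4 → 0
The second coordinate changes by +1 each step: at step 10 it is 16.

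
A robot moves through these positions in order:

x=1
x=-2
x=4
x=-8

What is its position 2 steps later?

x=-32

The jumps are -3, +6, -12 — a geometric progression with ratio -2.
step 4: -8 + 24 → x=16
step 5: 16 − 48 → x=-32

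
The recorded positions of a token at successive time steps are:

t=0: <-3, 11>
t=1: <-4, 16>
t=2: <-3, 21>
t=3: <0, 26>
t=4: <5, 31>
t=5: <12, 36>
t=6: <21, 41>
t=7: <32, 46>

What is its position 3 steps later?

First differences are <-1, +5>, <+1, +5>, <+3, +5>, <+5, +5>, <+7, +5>, <+9, +5>, <+11, +5>; their common second difference is <+2, +0> (constant acceleration).
step 8: <32, 46> + <+13, +5> → <45, 51>
step 9: <45, 51> + <+15, +5> → <60, 56>
step 10: <60, 56> + <+17, +5> → <77, 61>

<77, 61>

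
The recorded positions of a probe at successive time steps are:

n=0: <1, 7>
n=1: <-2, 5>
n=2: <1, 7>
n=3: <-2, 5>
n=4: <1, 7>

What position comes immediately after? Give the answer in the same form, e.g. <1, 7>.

<-2, 5>

Step-to-step displacements: <-3, -2>, <+3, +2>, <-3, -2>, <+3, +2>; each is -1× the previous.
step 5: <1, 7> + <-3, -2> → <-2, 5>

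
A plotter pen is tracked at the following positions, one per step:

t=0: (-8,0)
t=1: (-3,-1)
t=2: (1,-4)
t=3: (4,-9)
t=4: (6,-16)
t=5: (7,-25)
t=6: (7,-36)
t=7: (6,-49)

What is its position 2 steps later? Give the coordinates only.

(1,-81)

Successive displacements: (+5,-1), (+4,-3), (+3,-5), (+2,-7), (+1,-9), (+0,-11), (-1,-13) — each changes by (-1,-2).
step 8: (6,-49) + (-2,-15) → (4,-64)
step 9: (4,-64) + (-3,-17) → (1,-81)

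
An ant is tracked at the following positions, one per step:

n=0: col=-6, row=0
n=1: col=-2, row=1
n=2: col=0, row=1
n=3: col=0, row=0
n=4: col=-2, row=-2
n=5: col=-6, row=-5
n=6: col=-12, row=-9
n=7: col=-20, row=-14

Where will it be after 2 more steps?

First differences are (+4, +1), (+2, +0), (+0, -1), (-2, -2), (-4, -3), (-6, -4), (-8, -5); their common second difference is (-2, -1) (constant acceleration).
step 8: col=-20, row=-14 + (-10, -6) → col=-30, row=-20
step 9: col=-30, row=-20 + (-12, -7) → col=-42, row=-27

col=-42, row=-27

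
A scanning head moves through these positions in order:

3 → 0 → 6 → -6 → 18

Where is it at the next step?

The jumps are -3, +6, -12, +24 — a geometric progression with ratio -2.
step 5: 18 − 48 → -30

-30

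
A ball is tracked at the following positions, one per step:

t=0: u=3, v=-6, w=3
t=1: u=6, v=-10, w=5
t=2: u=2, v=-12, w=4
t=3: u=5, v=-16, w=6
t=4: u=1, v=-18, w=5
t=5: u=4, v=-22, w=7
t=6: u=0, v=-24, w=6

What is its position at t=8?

u=-1, v=-30, w=7

Step-to-step displacements: (+3, -4, +2), (-4, -2, -1), (+3, -4, +2), (-4, -2, -1), (+3, -4, +2), (-4, -2, -1) — a repeating cycle of length 2.
step 7: apply (+3, -4, +2) → u=3, v=-28, w=8
step 8: apply (-4, -2, -1) → u=-1, v=-30, w=7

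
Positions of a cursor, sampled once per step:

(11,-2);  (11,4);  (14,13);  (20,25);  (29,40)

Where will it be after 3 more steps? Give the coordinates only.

(74,103)

First differences are (+0,+6), (+3,+9), (+6,+12), (+9,+15); their common second difference is (+3,+3) (constant acceleration).
step 5: (29,40) + (+12,+18) → (41,58)
step 6: (41,58) + (+15,+21) → (56,79)
step 7: (56,79) + (+18,+24) → (74,103)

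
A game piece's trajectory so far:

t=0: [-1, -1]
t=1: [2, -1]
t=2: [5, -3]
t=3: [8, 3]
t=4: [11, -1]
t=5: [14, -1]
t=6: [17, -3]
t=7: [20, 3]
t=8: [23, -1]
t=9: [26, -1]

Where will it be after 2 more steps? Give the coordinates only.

The first coordinate changes by +3 each step, so at step 11 it is -1 + 11·(3) = 32.
The second coordinate repeats the cycle [-1, -1, -3, 3] with period 4; step 11 mod 4 = 3, giving 3.

[32, 3]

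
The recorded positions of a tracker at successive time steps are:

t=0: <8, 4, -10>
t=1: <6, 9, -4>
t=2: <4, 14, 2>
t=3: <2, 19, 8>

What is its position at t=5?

<-2, 29, 20>

The position changes by <-2, +5, +6> every step.
step 4: <2, 19, 8> + <-2, +5, +6> → <0, 24, 14>
step 5: <0, 24, 14> + <-2, +5, +6> → <-2, 29, 20>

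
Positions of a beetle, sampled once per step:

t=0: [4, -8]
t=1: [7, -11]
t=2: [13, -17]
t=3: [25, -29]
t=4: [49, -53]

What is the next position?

[97, -101]

The jumps are [+3, -3], [+6, -6], [+12, -12], [+24, -24] — a geometric progression with ratio 2.
step 5: [49, -53] + [+48, -48] → [97, -101]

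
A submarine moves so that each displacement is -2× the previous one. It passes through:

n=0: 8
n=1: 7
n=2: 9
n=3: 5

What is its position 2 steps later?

The jumps are -1, +2, -4 — a geometric progression with ratio -2.
step 4: 5 + 8 → 13
step 5: 13 − 16 → -3

-3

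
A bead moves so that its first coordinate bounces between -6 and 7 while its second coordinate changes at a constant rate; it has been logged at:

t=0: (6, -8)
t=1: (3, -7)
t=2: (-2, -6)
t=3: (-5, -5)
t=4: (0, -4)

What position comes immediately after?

(5, -3)

The first coordinate reflects between -6 and 7, moving 5 per step.
  step 5: 0 → 5
The second coordinate changes by +1 each step: at step 5 it is -3.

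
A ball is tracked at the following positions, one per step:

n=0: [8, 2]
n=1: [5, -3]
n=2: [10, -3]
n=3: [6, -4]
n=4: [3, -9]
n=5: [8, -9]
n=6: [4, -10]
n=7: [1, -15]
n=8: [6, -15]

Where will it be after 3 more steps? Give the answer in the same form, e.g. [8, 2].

[4, -21]

Differencing gives [-3, -5], [+5, +0], [-4, -1], [-3, -5], [+5, +0], [-4, -1], [-3, -5], [+5, +0]. This is the pattern [-3, -5], [+5, +0], [-4, -1] repeated.
step 9: apply [-4, -1] → [2, -16]
step 10: apply [-3, -5] → [-1, -21]
step 11: apply [+5, +0] → [4, -21]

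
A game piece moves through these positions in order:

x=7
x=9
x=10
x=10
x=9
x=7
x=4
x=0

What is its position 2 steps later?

x=-11

First differences are +2, +1, +0, -1, -2, -3, -4; their common second difference is -1 (constant acceleration).
step 8: 0 − 5 → x=-5
step 9: -5 − 6 → x=-11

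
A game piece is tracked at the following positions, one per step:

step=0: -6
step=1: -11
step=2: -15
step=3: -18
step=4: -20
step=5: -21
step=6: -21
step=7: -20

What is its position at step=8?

First differences are -5, -4, -3, -2, -1, +0, +1; their common second difference is +1 (constant acceleration).
step 8: -20 + 2 → -18

-18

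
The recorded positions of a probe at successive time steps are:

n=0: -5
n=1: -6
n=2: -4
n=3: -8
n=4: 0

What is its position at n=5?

-16

The jumps are -1, +2, -4, +8 — a geometric progression with ratio -2.
step 5: 0 − 16 → -16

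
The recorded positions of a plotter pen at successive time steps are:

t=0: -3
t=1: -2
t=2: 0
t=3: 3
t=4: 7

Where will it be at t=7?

First differences are +1, +2, +3, +4; their common second difference is +1 (constant acceleration).
step 5: 7 + 5 → 12
step 6: 12 + 6 → 18
step 7: 18 + 7 → 25

25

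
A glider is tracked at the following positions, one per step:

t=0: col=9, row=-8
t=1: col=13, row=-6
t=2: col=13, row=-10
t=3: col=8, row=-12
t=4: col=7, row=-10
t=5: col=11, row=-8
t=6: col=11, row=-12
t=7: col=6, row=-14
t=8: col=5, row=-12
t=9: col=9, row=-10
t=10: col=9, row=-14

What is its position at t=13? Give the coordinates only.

Step-to-step displacements: (+4,+2), (+0,-4), (-5,-2), (-1,+2), (+4,+2), (+0,-4), (-5,-2), (-1,+2), (+4,+2), (+0,-4) — a repeating cycle of length 4.
step 11: apply (-5,-2) → col=4, row=-16
step 12: apply (-1,+2) → col=3, row=-14
step 13: apply (+4,+2) → col=7, row=-12

col=7, row=-12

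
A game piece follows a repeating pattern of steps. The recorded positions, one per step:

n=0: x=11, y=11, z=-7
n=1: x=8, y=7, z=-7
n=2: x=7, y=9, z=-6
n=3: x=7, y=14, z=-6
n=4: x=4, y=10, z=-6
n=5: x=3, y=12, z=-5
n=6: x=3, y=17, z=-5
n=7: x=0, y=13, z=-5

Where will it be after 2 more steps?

The moves between consecutive positions are (-3, -4, +0), (-1, +2, +1), (+0, +5, +0), (-3, -4, +0), (-1, +2, +1), (+0, +5, +0), (-3, -4, +0); they repeat the 3-cycle [(-3, -4, +0), (-1, +2, +1), (+0, +5, +0)].
step 8: apply (-1, +2, +1) → x=-1, y=15, z=-4
step 9: apply (+0, +5, +0) → x=-1, y=20, z=-4

x=-1, y=20, z=-4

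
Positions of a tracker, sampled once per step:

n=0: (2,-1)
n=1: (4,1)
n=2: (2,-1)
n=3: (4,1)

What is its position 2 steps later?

(4,1)

The jumps are (+2,+2), (-2,-2), (+2,+2) — a geometric progression with ratio -1.
step 4: (4,1) + (-2,-2) → (2,-1)
step 5: (2,-1) + (+2,+2) → (4,1)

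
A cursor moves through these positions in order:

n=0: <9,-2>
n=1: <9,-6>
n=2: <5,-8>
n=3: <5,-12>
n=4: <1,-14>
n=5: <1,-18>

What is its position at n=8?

<-7,-26>

Differencing gives <+0,-4>, <-4,-2>, <+0,-4>, <-4,-2>, <+0,-4>. This is the pattern <+0,-4>, <-4,-2> repeated.
step 6: apply <-4,-2> → <-3,-20>
step 7: apply <+0,-4> → <-3,-24>
step 8: apply <-4,-2> → <-7,-26>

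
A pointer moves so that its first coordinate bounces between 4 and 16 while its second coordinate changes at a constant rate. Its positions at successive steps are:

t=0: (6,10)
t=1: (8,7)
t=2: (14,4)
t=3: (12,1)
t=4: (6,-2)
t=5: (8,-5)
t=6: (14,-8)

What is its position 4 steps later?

(14,-20)

The first coordinate reflects between 4 and 16, moving 6 per step.
  step 7: 14 → 12
  step 8: 12 → 6
  step 9: 6 → 8
  step 10: 8 → 14
The second coordinate changes by -3 each step: at step 10 it is -20.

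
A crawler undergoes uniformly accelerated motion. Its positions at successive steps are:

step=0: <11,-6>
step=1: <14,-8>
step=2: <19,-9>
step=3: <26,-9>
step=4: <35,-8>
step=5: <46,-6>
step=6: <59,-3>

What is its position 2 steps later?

<91,6>

Taking differences between consecutive positions: <+3,-2>, <+5,-1>, <+7,+0>, <+9,+1>, <+11,+2>, <+13,+3>. These grow by <+2,+1> each step.
step 7: <59,-3> + <+15,+4> → <74,1>
step 8: <74,1> + <+17,+5> → <91,6>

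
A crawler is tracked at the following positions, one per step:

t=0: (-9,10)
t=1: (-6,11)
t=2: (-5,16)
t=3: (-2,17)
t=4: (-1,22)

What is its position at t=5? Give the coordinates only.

Differencing gives (+3,+1), (+1,+5), (+3,+1), (+1,+5). This is the pattern (+3,+1), (+1,+5) repeated.
step 5: apply (+3,+1) → (2,23)

(2,23)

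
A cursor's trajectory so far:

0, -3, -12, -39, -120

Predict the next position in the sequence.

-363

Consecutive displacements -3, -9, -27, -81 scale by a factor of 3 each step.
step 5: -120 − 243 → -363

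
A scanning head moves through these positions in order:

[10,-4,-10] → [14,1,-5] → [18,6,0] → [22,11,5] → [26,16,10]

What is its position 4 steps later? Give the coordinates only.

[42,36,30]

Constant displacement of [+4,+5,+5] per step.
step 5: [26,16,10] + [+4,+5,+5] → [30,21,15]
step 6: [30,21,15] + [+4,+5,+5] → [34,26,20]
step 7: [34,26,20] + [+4,+5,+5] → [38,31,25]
step 8: [38,31,25] + [+4,+5,+5] → [42,36,30]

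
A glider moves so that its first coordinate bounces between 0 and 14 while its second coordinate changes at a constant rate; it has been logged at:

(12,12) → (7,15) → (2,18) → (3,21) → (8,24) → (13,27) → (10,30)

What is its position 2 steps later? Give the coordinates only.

(0,36)

The first coordinate reflects between 0 and 14, moving 5 per step.
  step 7: 10 → 5
  step 8: 5 → 0
The second coordinate changes by +3 each step: at step 8 it is 36.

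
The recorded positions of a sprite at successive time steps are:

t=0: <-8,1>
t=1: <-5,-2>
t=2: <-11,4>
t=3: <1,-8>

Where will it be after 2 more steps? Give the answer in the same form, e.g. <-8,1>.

<25,-32>

Consecutive displacements <+3,-3>, <-6,+6>, <+12,-12> scale by a factor of -2 each step.
step 4: <1,-8> + <-24,+24> → <-23,16>
step 5: <-23,16> + <+48,-48> → <25,-32>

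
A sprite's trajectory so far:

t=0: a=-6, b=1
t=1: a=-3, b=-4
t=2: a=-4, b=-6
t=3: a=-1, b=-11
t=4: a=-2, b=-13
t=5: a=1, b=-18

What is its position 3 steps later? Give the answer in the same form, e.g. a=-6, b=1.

a=2, b=-27

Step-to-step displacements: (+3,-5), (-1,-2), (+3,-5), (-1,-2), (+3,-5) — a repeating cycle of length 2.
step 6: apply (-1,-2) → a=0, b=-20
step 7: apply (+3,-5) → a=3, b=-25
step 8: apply (-1,-2) → a=2, b=-27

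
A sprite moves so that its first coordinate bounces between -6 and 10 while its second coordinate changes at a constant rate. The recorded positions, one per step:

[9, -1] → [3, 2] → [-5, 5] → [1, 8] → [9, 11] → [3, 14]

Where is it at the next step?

The first coordinate reflects between -6 and 10, moving 8 per step.
  step 6: 3 → -5
The second coordinate changes by +3 each step: at step 6 it is 17.

[-5, 17]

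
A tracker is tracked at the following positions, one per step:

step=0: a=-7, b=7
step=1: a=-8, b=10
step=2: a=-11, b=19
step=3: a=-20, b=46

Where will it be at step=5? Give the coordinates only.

Step-to-step displacements: (-1, +3), (-3, +9), (-9, +27); each is 3× the previous.
step 4: a=-20, b=46 + (-27, +81) → a=-47, b=127
step 5: a=-47, b=127 + (-81, +243) → a=-128, b=370

a=-128, b=370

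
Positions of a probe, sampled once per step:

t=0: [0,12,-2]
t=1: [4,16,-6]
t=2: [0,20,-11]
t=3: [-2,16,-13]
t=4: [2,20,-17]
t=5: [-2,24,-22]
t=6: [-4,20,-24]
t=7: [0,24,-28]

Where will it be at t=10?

[-2,28,-39]

Differencing gives [+4,+4,-4], [-4,+4,-5], [-2,-4,-2], [+4,+4,-4], [-4,+4,-5], [-2,-4,-2], [+4,+4,-4]. This is the pattern [+4,+4,-4], [-4,+4,-5], [-2,-4,-2] repeated.
step 8: apply [-4,+4,-5] → [-4,28,-33]
step 9: apply [-2,-4,-2] → [-6,24,-35]
step 10: apply [+4,+4,-4] → [-2,28,-39]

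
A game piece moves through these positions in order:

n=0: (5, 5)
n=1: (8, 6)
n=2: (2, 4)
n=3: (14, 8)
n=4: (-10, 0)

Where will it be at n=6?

The jumps are (+3, +1), (-6, -2), (+12, +4), (-24, -8) — a geometric progression with ratio -2.
step 5: (-10, 0) + (+48, +16) → (38, 16)
step 6: (38, 16) + (-96, -32) → (-58, -16)

(-58, -16)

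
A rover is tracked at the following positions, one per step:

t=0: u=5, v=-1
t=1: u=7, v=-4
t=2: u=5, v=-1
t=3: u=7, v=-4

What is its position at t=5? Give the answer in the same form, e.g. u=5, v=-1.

Consecutive displacements (+2, -3), (-2, +3), (+2, -3) scale by a factor of -1 each step.
step 4: u=7, v=-4 + (-2, +3) → u=5, v=-1
step 5: u=5, v=-1 + (+2, -3) → u=7, v=-4

u=7, v=-4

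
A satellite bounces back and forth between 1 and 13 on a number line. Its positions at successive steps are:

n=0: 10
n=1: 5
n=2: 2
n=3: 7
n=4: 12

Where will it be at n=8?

The value travels 5 per step and bounces off the walls at 1 and 13.
  step 5: 12 → 9
  step 6: 9 → 4
  step 7: 4 → 3
  step 8: 3 → 8

8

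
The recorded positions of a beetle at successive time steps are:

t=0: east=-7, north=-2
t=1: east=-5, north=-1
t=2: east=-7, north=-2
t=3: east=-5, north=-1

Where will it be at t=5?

The jumps are (+2, +1), (-2, -1), (+2, +1) — a geometric progression with ratio -1.
step 4: east=-5, north=-1 + (-2, -1) → east=-7, north=-2
step 5: east=-7, north=-2 + (+2, +1) → east=-5, north=-1

east=-5, north=-1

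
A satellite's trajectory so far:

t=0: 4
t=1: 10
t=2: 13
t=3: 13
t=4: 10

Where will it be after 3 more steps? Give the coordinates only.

-17

First differences are +6, +3, +0, -3; their common second difference is -3 (constant acceleration).
step 5: 10 − 6 → 4
step 6: 4 − 9 → -5
step 7: -5 − 12 → -17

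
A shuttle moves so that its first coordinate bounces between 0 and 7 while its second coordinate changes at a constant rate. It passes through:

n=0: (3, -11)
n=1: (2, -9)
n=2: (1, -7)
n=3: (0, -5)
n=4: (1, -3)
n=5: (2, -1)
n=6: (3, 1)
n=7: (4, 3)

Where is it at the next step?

(5, 5)

The first coordinate travels 1 per step and bounces off the walls at 0 and 7.
  step 8: 4 → 5
The second coordinate changes by +2 each step: at step 8 it is 5.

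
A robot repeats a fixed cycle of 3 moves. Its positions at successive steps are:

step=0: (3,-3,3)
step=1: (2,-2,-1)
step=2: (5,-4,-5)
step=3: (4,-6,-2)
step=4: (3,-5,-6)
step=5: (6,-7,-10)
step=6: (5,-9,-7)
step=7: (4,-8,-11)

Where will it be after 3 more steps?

Differencing gives (-1,+1,-4), (+3,-2,-4), (-1,-2,+3), (-1,+1,-4), (+3,-2,-4), (-1,-2,+3), (-1,+1,-4). This is the pattern (-1,+1,-4), (+3,-2,-4), (-1,-2,+3) repeated.
step 8: apply (+3,-2,-4) → (7,-10,-15)
step 9: apply (-1,-2,+3) → (6,-12,-12)
step 10: apply (-1,+1,-4) → (5,-11,-16)

(5,-11,-16)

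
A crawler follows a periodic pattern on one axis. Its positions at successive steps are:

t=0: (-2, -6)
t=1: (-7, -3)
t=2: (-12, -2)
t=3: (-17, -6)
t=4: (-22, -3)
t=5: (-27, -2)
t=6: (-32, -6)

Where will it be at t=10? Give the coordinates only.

First: linear, -5 per step → -52 at step 10.
Second: cycles through -6, -3, -2 every 3 steps. Step 10 lands at position 1 of the cycle → -3.

(-52, -3)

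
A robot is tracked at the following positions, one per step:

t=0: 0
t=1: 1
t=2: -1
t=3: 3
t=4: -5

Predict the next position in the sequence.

The jumps are +1, -2, +4, -8 — a geometric progression with ratio -2.
step 5: -5 + 16 → 11

11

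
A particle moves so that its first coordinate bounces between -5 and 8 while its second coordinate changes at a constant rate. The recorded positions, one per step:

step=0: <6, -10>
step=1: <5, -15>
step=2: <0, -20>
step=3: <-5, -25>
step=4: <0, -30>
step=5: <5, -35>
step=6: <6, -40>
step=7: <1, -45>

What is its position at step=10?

The first coordinate travels 5 per step and bounces off the walls at -5 and 8.
  step 8: 1 → -4
  step 9: -4 → -1
  step 10: -1 → 4
The second coordinate changes by -5 each step: at step 10 it is -60.

<4, -60>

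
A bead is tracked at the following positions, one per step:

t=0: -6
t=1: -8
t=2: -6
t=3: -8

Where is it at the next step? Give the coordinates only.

Consecutive displacements -2, +2, -2 scale by a factor of -1 each step.
step 4: -8 + 2 → -6

-6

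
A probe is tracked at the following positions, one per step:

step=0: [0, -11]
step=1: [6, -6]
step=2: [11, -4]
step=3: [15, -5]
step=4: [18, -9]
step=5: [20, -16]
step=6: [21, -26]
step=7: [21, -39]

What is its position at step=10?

Successive displacements: [+6, +5], [+5, +2], [+4, -1], [+3, -4], [+2, -7], [+1, -10], [+0, -13] — each changes by [-1, -3].
step 8: [21, -39] + [-1, -16] → [20, -55]
step 9: [20, -55] + [-2, -19] → [18, -74]
step 10: [18, -74] + [-3, -22] → [15, -96]

[15, -96]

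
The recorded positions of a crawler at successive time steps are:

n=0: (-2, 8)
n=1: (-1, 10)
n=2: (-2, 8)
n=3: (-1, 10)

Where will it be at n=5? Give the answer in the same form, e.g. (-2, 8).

(-1, 10)

Consecutive displacements (+1, +2), (-1, -2), (+1, +2) scale by a factor of -1 each step.
step 4: (-1, 10) + (-1, -2) → (-2, 8)
step 5: (-2, 8) + (+1, +2) → (-1, 10)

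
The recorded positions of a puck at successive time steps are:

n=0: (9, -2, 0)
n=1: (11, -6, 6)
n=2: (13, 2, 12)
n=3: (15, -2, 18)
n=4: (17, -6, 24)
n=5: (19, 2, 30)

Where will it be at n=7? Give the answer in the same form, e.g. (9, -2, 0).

(23, -6, 42)

The first coordinate changes by +2 each step, so at step 7 it is 9 + 7·(2) = 23.
The second coordinate repeats the cycle [-2, -6, 2] with period 3; step 7 mod 3 = 1, giving -6.
The third coordinate changes by +6 each step, so at step 7 it is 0 + 7·(6) = 42.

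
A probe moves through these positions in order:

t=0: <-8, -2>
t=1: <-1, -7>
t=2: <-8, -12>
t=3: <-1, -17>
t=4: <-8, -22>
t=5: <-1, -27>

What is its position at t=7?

The first coordinate repeats the cycle [-8, -1] with period 2; step 7 mod 2 = 1, giving -1.
The second coordinate changes by -5 each step, so at step 7 it is -2 + 7·(-5) = -37.

<-1, -37>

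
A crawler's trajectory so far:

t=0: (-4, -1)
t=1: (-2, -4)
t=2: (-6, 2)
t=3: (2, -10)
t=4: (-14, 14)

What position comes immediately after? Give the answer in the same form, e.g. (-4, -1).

(18, -34)

Step-to-step displacements: (+2, -3), (-4, +6), (+8, -12), (-16, +24); each is -2× the previous.
step 5: (-14, 14) + (+32, -48) → (18, -34)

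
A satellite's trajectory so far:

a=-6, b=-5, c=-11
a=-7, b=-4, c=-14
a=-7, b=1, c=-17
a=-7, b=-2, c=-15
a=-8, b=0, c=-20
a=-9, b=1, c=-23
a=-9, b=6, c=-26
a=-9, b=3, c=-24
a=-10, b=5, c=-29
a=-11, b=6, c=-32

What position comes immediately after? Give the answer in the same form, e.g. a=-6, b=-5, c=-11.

a=-11, b=11, c=-35

Step-to-step displacements: (-1,+1,-3), (+0,+5,-3), (+0,-3,+2), (-1,+2,-5), (-1,+1,-3), (+0,+5,-3), (+0,-3,+2), (-1,+2,-5), (-1,+1,-3) — a repeating cycle of length 4.
step 10: apply (+0,+5,-3) → a=-11, b=11, c=-35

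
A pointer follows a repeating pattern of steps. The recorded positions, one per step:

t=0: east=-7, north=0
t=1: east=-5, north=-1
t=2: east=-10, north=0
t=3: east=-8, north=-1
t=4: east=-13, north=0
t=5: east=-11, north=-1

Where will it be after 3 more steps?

east=-19, north=0

The moves between consecutive positions are (+2,-1), (-5,+1), (+2,-1), (-5,+1), (+2,-1); they repeat the 2-cycle [(+2,-1), (-5,+1)].
step 6: apply (-5,+1) → east=-16, north=0
step 7: apply (+2,-1) → east=-14, north=-1
step 8: apply (-5,+1) → east=-19, north=0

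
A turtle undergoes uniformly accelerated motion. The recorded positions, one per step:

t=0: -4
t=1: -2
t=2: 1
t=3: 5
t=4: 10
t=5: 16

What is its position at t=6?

23

Successive displacements: +2, +3, +4, +5, +6 — each changes by +1.
step 6: 16 + 7 → 23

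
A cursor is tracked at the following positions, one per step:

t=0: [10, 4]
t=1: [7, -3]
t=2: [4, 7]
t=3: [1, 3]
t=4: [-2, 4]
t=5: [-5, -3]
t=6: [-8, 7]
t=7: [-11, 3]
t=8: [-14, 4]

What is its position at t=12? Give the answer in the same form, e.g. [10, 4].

The first coordinate changes by -3 each step, so at step 12 it is 10 + 12·(-3) = -26.
The second coordinate repeats the cycle [4, -3, 7, 3] with period 4; step 12 mod 4 = 0, giving 4.

[-26, 4]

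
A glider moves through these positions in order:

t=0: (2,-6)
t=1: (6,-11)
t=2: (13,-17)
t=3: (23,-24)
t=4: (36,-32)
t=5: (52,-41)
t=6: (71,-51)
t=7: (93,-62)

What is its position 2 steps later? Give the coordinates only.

First differences are (+4,-5), (+7,-6), (+10,-7), (+13,-8), (+16,-9), (+19,-10), (+22,-11); their common second difference is (+3,-1) (constant acceleration).
step 8: (93,-62) + (+25,-12) → (118,-74)
step 9: (118,-74) + (+28,-13) → (146,-87)

(146,-87)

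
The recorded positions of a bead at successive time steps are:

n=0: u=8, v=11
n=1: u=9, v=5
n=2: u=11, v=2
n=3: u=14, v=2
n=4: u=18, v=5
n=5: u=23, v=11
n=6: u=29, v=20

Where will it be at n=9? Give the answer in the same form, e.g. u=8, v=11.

u=53, v=65

Successive displacements: (+1, -6), (+2, -3), (+3, +0), (+4, +3), (+5, +6), (+6, +9) — each changes by (+1, +3).
step 7: u=29, v=20 + (+7, +12) → u=36, v=32
step 8: u=36, v=32 + (+8, +15) → u=44, v=47
step 9: u=44, v=47 + (+9, +18) → u=53, v=65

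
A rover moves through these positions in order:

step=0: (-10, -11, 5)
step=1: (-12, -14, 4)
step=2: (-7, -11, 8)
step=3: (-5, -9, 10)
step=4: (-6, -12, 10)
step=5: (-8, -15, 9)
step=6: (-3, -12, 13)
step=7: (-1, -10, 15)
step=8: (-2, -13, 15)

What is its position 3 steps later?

Differencing gives (-2, -3, -1), (+5, +3, +4), (+2, +2, +2), (-1, -3, +0), (-2, -3, -1), (+5, +3, +4), (+2, +2, +2), (-1, -3, +0). This is the pattern (-2, -3, -1), (+5, +3, +4), (+2, +2, +2), (-1, -3, +0) repeated.
step 9: apply (-2, -3, -1) → (-4, -16, 14)
step 10: apply (+5, +3, +4) → (1, -13, 18)
step 11: apply (+2, +2, +2) → (3, -11, 20)

(3, -11, 20)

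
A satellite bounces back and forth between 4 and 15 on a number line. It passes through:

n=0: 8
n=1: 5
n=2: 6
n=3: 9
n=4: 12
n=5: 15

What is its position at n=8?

The value travels 3 per step and bounces off the walls at 4 and 15.
  step 6: 15 → 12
  step 7: 12 → 9
  step 8: 9 → 6

6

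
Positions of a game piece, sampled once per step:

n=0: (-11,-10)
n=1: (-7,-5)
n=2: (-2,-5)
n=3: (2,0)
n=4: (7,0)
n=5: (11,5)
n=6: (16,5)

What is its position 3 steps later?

Step-to-step displacements: (+4,+5), (+5,+0), (+4,+5), (+5,+0), (+4,+5), (+5,+0) — a repeating cycle of length 2.
step 7: apply (+4,+5) → (20,10)
step 8: apply (+5,+0) → (25,10)
step 9: apply (+4,+5) → (29,15)

(29,15)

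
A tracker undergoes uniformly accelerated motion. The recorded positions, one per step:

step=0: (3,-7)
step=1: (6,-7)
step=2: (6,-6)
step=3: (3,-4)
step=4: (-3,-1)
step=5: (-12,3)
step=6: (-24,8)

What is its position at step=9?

(-78,29)

Taking differences between consecutive positions: (+3,+0), (+0,+1), (-3,+2), (-6,+3), (-9,+4), (-12,+5). These grow by (-3,+1) each step.
step 7: (-24,8) + (-15,+6) → (-39,14)
step 8: (-39,14) + (-18,+7) → (-57,21)
step 9: (-57,21) + (-21,+8) → (-78,29)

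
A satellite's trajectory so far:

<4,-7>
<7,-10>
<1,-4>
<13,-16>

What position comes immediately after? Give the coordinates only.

<-11,8>

Consecutive displacements <+3,-3>, <-6,+6>, <+12,-12> scale by a factor of -2 each step.
step 4: <13,-16> + <-24,+24> → <-11,8>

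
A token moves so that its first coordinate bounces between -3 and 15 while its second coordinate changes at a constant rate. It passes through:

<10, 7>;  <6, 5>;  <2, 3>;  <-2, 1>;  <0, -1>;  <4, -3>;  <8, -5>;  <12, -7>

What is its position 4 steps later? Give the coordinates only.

The first coordinate travels 4 per step and bounces off the walls at -3 and 15.
  step 8: 12 → 14
  step 9: 14 → 10
  step 10: 10 → 6
  step 11: 6 → 2
The second coordinate changes by -2 each step: at step 11 it is -15.

<2, -15>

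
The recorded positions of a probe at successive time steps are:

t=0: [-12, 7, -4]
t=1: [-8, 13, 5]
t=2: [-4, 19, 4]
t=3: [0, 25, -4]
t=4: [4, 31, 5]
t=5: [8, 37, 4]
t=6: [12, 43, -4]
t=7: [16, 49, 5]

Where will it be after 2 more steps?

The first coordinate changes by +4 each step, so at step 9 it is -12 + 9·(4) = 24.
The second coordinate changes by +6 each step, so at step 9 it is 7 + 9·(6) = 61.
The third coordinate repeats the cycle [-4, 5, 4] with period 3; step 9 mod 3 = 0, giving -4.

[24, 61, -4]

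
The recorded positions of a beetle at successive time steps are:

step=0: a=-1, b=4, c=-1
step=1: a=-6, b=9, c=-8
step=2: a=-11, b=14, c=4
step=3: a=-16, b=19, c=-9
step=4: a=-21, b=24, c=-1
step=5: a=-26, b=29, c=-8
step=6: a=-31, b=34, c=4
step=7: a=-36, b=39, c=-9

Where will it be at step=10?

The a coordinate changes by -5 each step, so at step 10 it is -1 + 10·(-5) = -51.
The b coordinate changes by +5 each step, so at step 10 it is 4 + 10·(5) = 54.
The c coordinate repeats the cycle [-1, -8, 4, -9] with period 4; step 10 mod 4 = 2, giving 4.

a=-51, b=54, c=4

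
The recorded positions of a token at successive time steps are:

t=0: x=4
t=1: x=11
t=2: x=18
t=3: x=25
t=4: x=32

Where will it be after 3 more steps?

x=53

Each step adds +7 to the position.
step 5: 32 + 7 → x=39
step 6: 39 + 7 → x=46
step 7: 46 + 7 → x=53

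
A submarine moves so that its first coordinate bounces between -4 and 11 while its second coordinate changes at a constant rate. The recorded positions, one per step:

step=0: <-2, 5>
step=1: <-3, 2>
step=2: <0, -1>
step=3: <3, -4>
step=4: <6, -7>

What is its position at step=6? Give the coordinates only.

<10, -13>

The first coordinate travels 3 per step and bounces off the walls at -4 and 11.
  step 5: 6 → 9
  step 6: 9 → 10
The second coordinate changes by -3 each step: at step 6 it is -13.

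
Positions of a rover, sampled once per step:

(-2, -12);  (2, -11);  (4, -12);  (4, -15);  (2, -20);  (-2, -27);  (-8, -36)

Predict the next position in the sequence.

(-16, -47)

Successive displacements: (+4, +1), (+2, -1), (+0, -3), (-2, -5), (-4, -7), (-6, -9) — each changes by (-2, -2).
step 7: (-8, -36) + (-8, -11) → (-16, -47)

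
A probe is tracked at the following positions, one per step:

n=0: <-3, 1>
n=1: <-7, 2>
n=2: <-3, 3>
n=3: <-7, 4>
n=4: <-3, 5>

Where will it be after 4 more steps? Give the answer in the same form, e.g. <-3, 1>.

The first coordinate repeats the cycle [-3, -7] with period 2; step 8 mod 2 = 0, giving -3.
The second coordinate changes by +1 each step, so at step 8 it is 1 + 8·(1) = 9.

<-3, 9>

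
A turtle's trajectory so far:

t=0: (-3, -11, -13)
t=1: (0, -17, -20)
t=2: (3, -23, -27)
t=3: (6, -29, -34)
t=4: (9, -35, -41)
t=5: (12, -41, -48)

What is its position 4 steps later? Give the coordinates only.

The position changes by (+3, -6, -7) every step.
step 6: (12, -41, -48) + (+3, -6, -7) → (15, -47, -55)
step 7: (15, -47, -55) + (+3, -6, -7) → (18, -53, -62)
step 8: (18, -53, -62) + (+3, -6, -7) → (21, -59, -69)
step 9: (21, -59, -69) + (+3, -6, -7) → (24, -65, -76)

(24, -65, -76)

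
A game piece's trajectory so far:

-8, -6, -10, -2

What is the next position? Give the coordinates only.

The jumps are +2, -4, +8 — a geometric progression with ratio -2.
step 4: -2 − 16 → -18

-18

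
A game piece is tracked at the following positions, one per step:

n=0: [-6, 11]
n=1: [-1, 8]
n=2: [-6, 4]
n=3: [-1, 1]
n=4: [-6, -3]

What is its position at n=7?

[-1, -13]

Differencing gives [+5, -3], [-5, -4], [+5, -3], [-5, -4]. This is the pattern [+5, -3], [-5, -4] repeated.
step 5: apply [+5, -3] → [-1, -6]
step 6: apply [-5, -4] → [-6, -10]
step 7: apply [+5, -3] → [-1, -13]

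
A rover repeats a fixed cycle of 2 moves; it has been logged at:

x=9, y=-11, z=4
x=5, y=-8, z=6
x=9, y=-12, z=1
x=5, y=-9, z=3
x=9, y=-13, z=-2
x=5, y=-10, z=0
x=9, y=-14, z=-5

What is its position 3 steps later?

Differencing gives (-4, +3, +2), (+4, -4, -5), (-4, +3, +2), (+4, -4, -5), (-4, +3, +2), (+4, -4, -5). This is the pattern (-4, +3, +2), (+4, -4, -5) repeated.
step 7: apply (-4, +3, +2) → x=5, y=-11, z=-3
step 8: apply (+4, -4, -5) → x=9, y=-15, z=-8
step 9: apply (-4, +3, +2) → x=5, y=-12, z=-6

x=5, y=-12, z=-6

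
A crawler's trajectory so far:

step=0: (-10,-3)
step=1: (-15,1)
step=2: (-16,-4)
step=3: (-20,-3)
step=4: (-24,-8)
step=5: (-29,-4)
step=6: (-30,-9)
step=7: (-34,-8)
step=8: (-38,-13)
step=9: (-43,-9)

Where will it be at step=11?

(-48,-13)

The moves between consecutive positions are (-5,+4), (-1,-5), (-4,+1), (-4,-5), (-5,+4), (-1,-5), (-4,+1), (-4,-5), (-5,+4); they repeat the 4-cycle [(-5,+4), (-1,-5), (-4,+1), (-4,-5)].
step 10: apply (-1,-5) → (-44,-14)
step 11: apply (-4,+1) → (-48,-13)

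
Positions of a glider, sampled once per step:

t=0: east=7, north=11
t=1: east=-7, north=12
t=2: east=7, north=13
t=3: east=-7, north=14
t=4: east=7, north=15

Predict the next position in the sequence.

east=-7, north=16

The east coordinate repeats the cycle [7, -7] with period 2; step 5 mod 2 = 1, giving -7.
The north coordinate changes by +1 each step, so at step 5 it is 11 + 5·(1) = 16.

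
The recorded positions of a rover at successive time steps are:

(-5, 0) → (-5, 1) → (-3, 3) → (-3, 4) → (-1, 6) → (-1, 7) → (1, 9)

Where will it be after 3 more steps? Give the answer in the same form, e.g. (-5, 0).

(3, 13)

The moves between consecutive positions are (+0, +1), (+2, +2), (+0, +1), (+2, +2), (+0, +1), (+2, +2); they repeat the 2-cycle [(+0, +1), (+2, +2)].
step 7: apply (+0, +1) → (1, 10)
step 8: apply (+2, +2) → (3, 12)
step 9: apply (+0, +1) → (3, 13)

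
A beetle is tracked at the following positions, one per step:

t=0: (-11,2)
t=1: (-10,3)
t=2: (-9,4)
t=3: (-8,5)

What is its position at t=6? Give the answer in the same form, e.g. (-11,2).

Each step adds (+1,+1) to the position.
step 4: (-8,5) + (+1,+1) → (-7,6)
step 5: (-7,6) + (+1,+1) → (-6,7)
step 6: (-6,7) + (+1,+1) → (-5,8)

(-5,8)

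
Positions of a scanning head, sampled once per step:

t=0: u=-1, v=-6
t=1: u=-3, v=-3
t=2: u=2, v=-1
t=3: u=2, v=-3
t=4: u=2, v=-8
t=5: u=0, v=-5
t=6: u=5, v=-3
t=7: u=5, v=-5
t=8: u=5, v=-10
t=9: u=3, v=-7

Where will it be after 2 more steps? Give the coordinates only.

Step-to-step displacements: (-2, +3), (+5, +2), (+0, -2), (+0, -5), (-2, +3), (+5, +2), (+0, -2), (+0, -5), (-2, +3) — a repeating cycle of length 4.
step 10: apply (+5, +2) → u=8, v=-5
step 11: apply (+0, -2) → u=8, v=-7

u=8, v=-7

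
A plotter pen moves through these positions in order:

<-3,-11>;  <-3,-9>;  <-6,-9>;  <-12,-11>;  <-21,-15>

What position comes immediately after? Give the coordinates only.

<-33,-21>

Taking differences between consecutive positions: <+0,+2>, <-3,+0>, <-6,-2>, <-9,-4>. These grow by <-3,-2> each step.
step 5: <-21,-15> + <-12,-6> → <-33,-21>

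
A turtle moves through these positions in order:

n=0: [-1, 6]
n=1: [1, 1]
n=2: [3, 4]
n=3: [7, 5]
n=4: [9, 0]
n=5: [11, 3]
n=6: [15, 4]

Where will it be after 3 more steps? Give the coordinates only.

Differencing gives [+2, -5], [+2, +3], [+4, +1], [+2, -5], [+2, +3], [+4, +1]. This is the pattern [+2, -5], [+2, +3], [+4, +1] repeated.
step 7: apply [+2, -5] → [17, -1]
step 8: apply [+2, +3] → [19, 2]
step 9: apply [+4, +1] → [23, 3]

[23, 3]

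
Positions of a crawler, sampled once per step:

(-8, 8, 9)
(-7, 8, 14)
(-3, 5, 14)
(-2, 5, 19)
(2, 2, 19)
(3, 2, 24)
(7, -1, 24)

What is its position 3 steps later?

(13, -4, 34)

The moves between consecutive positions are (+1, +0, +5), (+4, -3, +0), (+1, +0, +5), (+4, -3, +0), (+1, +0, +5), (+4, -3, +0); they repeat the 2-cycle [(+1, +0, +5), (+4, -3, +0)].
step 7: apply (+1, +0, +5) → (8, -1, 29)
step 8: apply (+4, -3, +0) → (12, -4, 29)
step 9: apply (+1, +0, +5) → (13, -4, 34)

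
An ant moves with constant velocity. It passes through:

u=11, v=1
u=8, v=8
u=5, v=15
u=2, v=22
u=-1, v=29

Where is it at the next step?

Each step adds (-3, +7) to the position.
step 5: u=-1, v=29 + (-3, +7) → u=-4, v=36

u=-4, v=36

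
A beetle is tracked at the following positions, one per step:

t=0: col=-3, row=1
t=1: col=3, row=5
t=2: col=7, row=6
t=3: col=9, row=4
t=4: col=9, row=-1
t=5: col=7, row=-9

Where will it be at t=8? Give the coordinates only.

col=-11, row=-51

Taking differences between consecutive positions: (+6,+4), (+4,+1), (+2,-2), (+0,-5), (-2,-8). These grow by (-2,-3) each step.
step 6: col=7, row=-9 + (-4,-11) → col=3, row=-20
step 7: col=3, row=-20 + (-6,-14) → col=-3, row=-34
step 8: col=-3, row=-34 + (-8,-17) → col=-11, row=-51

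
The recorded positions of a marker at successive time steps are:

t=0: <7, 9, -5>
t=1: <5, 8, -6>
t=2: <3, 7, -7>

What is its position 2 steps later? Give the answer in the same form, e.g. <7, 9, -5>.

Constant displacement of <-2, -1, -1> per step.
step 3: <3, 7, -7> + <-2, -1, -1> → <1, 6, -8>
step 4: <1, 6, -8> + <-2, -1, -1> → <-1, 5, -9>

<-1, 5, -9>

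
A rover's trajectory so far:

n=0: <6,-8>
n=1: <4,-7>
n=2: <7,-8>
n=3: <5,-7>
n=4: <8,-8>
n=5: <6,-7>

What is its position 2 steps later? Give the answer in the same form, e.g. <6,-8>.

<7,-7>

The moves between consecutive positions are <-2,+1>, <+3,-1>, <-2,+1>, <+3,-1>, <-2,+1>; they repeat the 2-cycle [<-2,+1>, <+3,-1>].
step 6: apply <+3,-1> → <9,-8>
step 7: apply <-2,+1> → <7,-7>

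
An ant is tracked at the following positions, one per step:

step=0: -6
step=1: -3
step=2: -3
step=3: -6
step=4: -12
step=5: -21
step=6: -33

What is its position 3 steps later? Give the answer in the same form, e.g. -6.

Taking differences between consecutive positions: +3, +0, -3, -6, -9, -12. These grow by -3 each step.
step 7: -33 − 15 → -48
step 8: -48 − 18 → -66
step 9: -66 − 21 → -87

-87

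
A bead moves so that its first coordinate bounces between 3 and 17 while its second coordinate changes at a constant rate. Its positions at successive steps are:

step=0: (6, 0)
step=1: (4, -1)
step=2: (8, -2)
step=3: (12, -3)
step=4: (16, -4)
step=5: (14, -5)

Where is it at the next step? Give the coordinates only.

The first coordinate reflects between 3 and 17, moving 4 per step.
  step 6: 14 → 10
The second coordinate changes by -1 each step: at step 6 it is -6.

(10, -6)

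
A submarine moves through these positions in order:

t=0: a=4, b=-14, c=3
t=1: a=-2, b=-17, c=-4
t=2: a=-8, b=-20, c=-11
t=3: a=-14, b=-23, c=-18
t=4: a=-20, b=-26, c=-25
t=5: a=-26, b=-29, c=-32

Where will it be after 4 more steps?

Each step adds (-6, -3, -7) to the position.
step 6: a=-26, b=-29, c=-32 + (-6, -3, -7) → a=-32, b=-32, c=-39
step 7: a=-32, b=-32, c=-39 + (-6, -3, -7) → a=-38, b=-35, c=-46
step 8: a=-38, b=-35, c=-46 + (-6, -3, -7) → a=-44, b=-38, c=-53
step 9: a=-44, b=-38, c=-53 + (-6, -3, -7) → a=-50, b=-41, c=-60

a=-50, b=-41, c=-60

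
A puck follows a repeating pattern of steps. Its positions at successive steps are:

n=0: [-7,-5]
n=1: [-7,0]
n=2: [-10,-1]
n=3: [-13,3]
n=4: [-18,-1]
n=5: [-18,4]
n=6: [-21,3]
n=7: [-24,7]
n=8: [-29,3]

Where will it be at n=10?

[-32,7]

Step-to-step displacements: [+0,+5], [-3,-1], [-3,+4], [-5,-4], [+0,+5], [-3,-1], [-3,+4], [-5,-4] — a repeating cycle of length 4.
step 9: apply [+0,+5] → [-29,8]
step 10: apply [-3,-1] → [-32,7]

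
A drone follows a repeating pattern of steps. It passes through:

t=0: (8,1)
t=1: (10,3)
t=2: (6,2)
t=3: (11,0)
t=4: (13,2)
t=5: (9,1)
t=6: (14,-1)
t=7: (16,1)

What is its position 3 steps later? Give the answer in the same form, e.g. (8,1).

(19,0)

Differencing gives (+2,+2), (-4,-1), (+5,-2), (+2,+2), (-4,-1), (+5,-2), (+2,+2). This is the pattern (+2,+2), (-4,-1), (+5,-2) repeated.
step 8: apply (-4,-1) → (12,0)
step 9: apply (+5,-2) → (17,-2)
step 10: apply (+2,+2) → (19,0)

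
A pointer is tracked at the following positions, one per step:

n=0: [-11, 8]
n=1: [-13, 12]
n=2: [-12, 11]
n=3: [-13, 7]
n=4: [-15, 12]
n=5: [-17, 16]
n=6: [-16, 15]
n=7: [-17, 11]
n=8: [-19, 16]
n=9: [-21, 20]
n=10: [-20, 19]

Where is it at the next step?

[-21, 15]

The moves between consecutive positions are [-2, +4], [+1, -1], [-1, -4], [-2, +5], [-2, +4], [+1, -1], [-1, -4], [-2, +5], [-2, +4], [+1, -1]; they repeat the 4-cycle [[-2, +4], [+1, -1], [-1, -4], [-2, +5]].
step 11: apply [-1, -4] → [-21, 15]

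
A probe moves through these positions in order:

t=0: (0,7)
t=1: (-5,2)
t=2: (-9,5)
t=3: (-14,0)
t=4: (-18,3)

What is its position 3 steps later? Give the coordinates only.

Differencing gives (-5,-5), (-4,+3), (-5,-5), (-4,+3). This is the pattern (-5,-5), (-4,+3) repeated.
step 5: apply (-5,-5) → (-23,-2)
step 6: apply (-4,+3) → (-27,1)
step 7: apply (-5,-5) → (-32,-4)

(-32,-4)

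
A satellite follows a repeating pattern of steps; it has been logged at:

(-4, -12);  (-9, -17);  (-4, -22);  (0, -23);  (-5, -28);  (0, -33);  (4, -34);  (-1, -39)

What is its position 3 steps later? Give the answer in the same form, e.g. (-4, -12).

(3, -50)

The moves between consecutive positions are (-5, -5), (+5, -5), (+4, -1), (-5, -5), (+5, -5), (+4, -1), (-5, -5); they repeat the 3-cycle [(-5, -5), (+5, -5), (+4, -1)].
step 8: apply (+5, -5) → (4, -44)
step 9: apply (+4, -1) → (8, -45)
step 10: apply (-5, -5) → (3, -50)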